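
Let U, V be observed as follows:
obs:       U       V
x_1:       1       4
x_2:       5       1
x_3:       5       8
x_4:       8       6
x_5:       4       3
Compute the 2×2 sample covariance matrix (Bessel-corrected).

Step 1 — column means:
  mean(U) = (1 + 5 + 5 + 8 + 4) / 5 = 23/5 = 4.6
  mean(V) = (4 + 1 + 8 + 6 + 3) / 5 = 22/5 = 4.4

Step 2 — sample covariance S[i,j] = (1/(n-1)) · Σ_k (x_{k,i} - mean_i) · (x_{k,j} - mean_j), with n-1 = 4.
  S[U,U] = ((-3.6)·(-3.6) + (0.4)·(0.4) + (0.4)·(0.4) + (3.4)·(3.4) + (-0.6)·(-0.6)) / 4 = 25.2/4 = 6.3
  S[U,V] = ((-3.6)·(-0.4) + (0.4)·(-3.4) + (0.4)·(3.6) + (3.4)·(1.6) + (-0.6)·(-1.4)) / 4 = 7.8/4 = 1.95
  S[V,V] = ((-0.4)·(-0.4) + (-3.4)·(-3.4) + (3.6)·(3.6) + (1.6)·(1.6) + (-1.4)·(-1.4)) / 4 = 29.2/4 = 7.3

S is symmetric (S[j,i] = S[i,j]). Assembling:

S = [[6.3, 1.95],
 [1.95, 7.3]]


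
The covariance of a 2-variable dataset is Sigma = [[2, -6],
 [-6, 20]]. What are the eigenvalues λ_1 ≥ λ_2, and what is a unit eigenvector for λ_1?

Step 1 — characteristic polynomial of 2×2 Sigma:
  det(Sigma - λI) = λ² - trace · λ + det = 0.
  trace = 2 + 20 = 22, det = 2·20 - (-6)² = 4.
Step 2 — discriminant:
  Δ = trace² - 4·det = 484 - 16 = 468.
Step 3 — eigenvalues:
  λ = (trace ± √Δ)/2 = (22 ± 21.6333)/2,
  λ_1 = 21.8167,  λ_2 = 0.1833.

Step 4 — unit eigenvector for λ_1: solve (Sigma - λ_1 I)v = 0. First row:
  (2 - 21.8167)·v_x + (-6)·v_y = 0, i.e. (-19.8167)·v_x + (-6)·v_y = 0,
  so v ∝ (b, λ_1 - a) = (-6, 19.8167); multiply by -1 so the first entry is positive: u = (6, -19.8167).
  ||u|| = √((6)² + (-19.8167)²) = √(428.6998) ≈ 20.7051,
  v_1 = u/||u|| ≈ (0.2898, -0.9571) (||v_1|| = 1).

λ_1 = 21.8167,  λ_2 = 0.1833;  v_1 ≈ (0.2898, -0.9571)


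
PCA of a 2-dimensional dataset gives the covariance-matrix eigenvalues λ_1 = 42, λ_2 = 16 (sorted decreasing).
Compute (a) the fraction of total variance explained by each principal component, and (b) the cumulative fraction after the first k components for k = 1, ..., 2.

Step 1 — total variance = trace(Sigma) = Σ λ_i = 42 + 16 = 58.

Step 2 — fraction explained by component i = λ_i / Σ λ:
  PC1: 42/58 = 0.7241
  PC2: 16/58 = 0.2759

Step 3 — cumulative fraction after k components = (λ_1 + ... + λ_k) / Σ λ:
  k = 1: 42/58 = 0.7241
  k = 2: (42 + 16)/58 = 58/58 = 1

Summary (fraction, with percent):

explained: PC1 0.7241 (72.41%), PC2 0.2759 (27.59%);  cumulative: 0.7241, 1


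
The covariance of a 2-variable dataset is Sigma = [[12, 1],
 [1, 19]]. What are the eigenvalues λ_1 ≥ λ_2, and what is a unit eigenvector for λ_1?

Step 1 — characteristic polynomial of 2×2 Sigma:
  det(Sigma - λI) = λ² - trace · λ + det = 0.
  trace = 12 + 19 = 31, det = 12·19 - (1)² = 227.
Step 2 — discriminant:
  Δ = trace² - 4·det = 961 - 908 = 53.
Step 3 — eigenvalues:
  λ = (trace ± √Δ)/2 = (31 ± 7.2801)/2,
  λ_1 = 19.1401,  λ_2 = 11.8599.

Step 4 — unit eigenvector for λ_1: solve (Sigma - λ_1 I)v = 0. First row:
  (12 - 19.1401)·v_x + (1)·v_y = 0, i.e. (-7.1401)·v_x + (1)·v_y = 0,
  so v ∝ (b, λ_1 - a) = (1, 7.1401) = u.
  ||u|| = √((1)² + (7.1401)²) = √(51.9804) ≈ 7.2097,
  v_1 = u/||u|| ≈ (0.1387, 0.9903) (||v_1|| = 1).

λ_1 = 19.1401,  λ_2 = 11.8599;  v_1 ≈ (0.1387, 0.9903)


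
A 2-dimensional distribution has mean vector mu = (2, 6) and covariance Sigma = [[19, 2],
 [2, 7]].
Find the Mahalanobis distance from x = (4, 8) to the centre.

Step 1 — centre the observation: (x - mu) = (2, 2).

Step 2 — invert Sigma. det(Sigma) = 19·7 - (2)² = 129.
  Sigma^{-1} = (1/det) · [[d, -b], [-b, a]] = [[0.0543, -0.0155],
 [-0.0155, 0.1473]].

Step 3 — form the quadratic (x - mu)^T · Sigma^{-1} · (x - mu):
  Sigma^{-1} · (x - mu) = (0.0775, 0.2636).
  (x - mu)^T · [Sigma^{-1} · (x - mu)] = (2)·(0.0775) + (2)·(0.2636) = 0.6822.

Step 4 — take square root: d = √(0.6822) ≈ 0.8259.

d(x, mu) = √(0.6822) ≈ 0.8259


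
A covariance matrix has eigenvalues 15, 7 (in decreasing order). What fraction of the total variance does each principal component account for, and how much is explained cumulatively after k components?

Step 1 — total variance = trace(Sigma) = Σ λ_i = 15 + 7 = 22.

Step 2 — fraction explained by component i = λ_i / Σ λ:
  PC1: 15/22 = 0.6818
  PC2: 7/22 = 0.3182

Step 3 — cumulative fraction after k components = (λ_1 + ... + λ_k) / Σ λ:
  k = 1: 15/22 = 0.6818
  k = 2: (15 + 7)/22 = 22/22 = 1

Summary (fraction, with percent):

explained: PC1 0.6818 (68.18%), PC2 0.3182 (31.82%);  cumulative: 0.6818, 1


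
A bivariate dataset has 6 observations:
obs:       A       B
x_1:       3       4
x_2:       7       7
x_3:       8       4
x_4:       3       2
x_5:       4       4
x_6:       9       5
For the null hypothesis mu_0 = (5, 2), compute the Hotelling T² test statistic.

Step 1 — sample mean vector:
  mean(A) = (3 + 7 + 8 + 3 + 4 + 9) / 6 = 34/6 = 5.6667
  mean(B) = (4 + 7 + 4 + 2 + 4 + 5) / 6 = 26/6 = 4.3333
  x̄ = (5.6667, 4.3333),  deviation x̄ - mu_0 = (5.6667, 4.3333) - (5, 2) = (0.6667, 2.3333).

Step 2 — sample covariance matrix, S[i,j] = (1/(n-1)) · Σ_k (x_{k,i} - mean_i) · (x_{k,j} - mean_j), divisor n-1 = 5:
  S[A,A] = ((-2.6667)·(-2.6667) + (1.3333)·(1.3333) + (2.3333)·(2.3333) + (-2.6667)·(-2.6667) + (-1.6667)·(-1.6667) + (3.3333)·(3.3333)) / 5 = 35.3333/5 = 7.0667
  S[A,B] = ((-2.6667)·(-0.3333) + (1.3333)·(2.6667) + (2.3333)·(-0.3333) + (-2.6667)·(-2.3333) + (-1.6667)·(-0.3333) + (3.3333)·(0.6667)) / 5 = 12.6667/5 = 2.5333
  S[B,B] = ((-0.3333)·(-0.3333) + (2.6667)·(2.6667) + (-0.3333)·(-0.3333) + (-2.3333)·(-2.3333) + (-0.3333)·(-0.3333) + (0.6667)·(0.6667)) / 5 = 13.3333/5 = 2.6667
  S = [[7.0667, 2.5333],
 [2.5333, 2.6667]].

Step 3 — invert S. det(S) = 7.0667·2.6667 - (2.5333)² = 12.4267.
  S^{-1} = (1/det) · [[d, -b], [-b, a]] = [[0.2146, -0.2039],
 [-0.2039, 0.5687]].

Step 4 — quadratic form (x̄ - mu_0)^T · S^{-1} · (x̄ - mu_0):
  S^{-1} · (x̄ - mu_0) = (-0.3326, 1.191),
  (x̄ - mu_0)^T · [...] = (0.6667)·(-0.3326) + (2.3333)·(1.191) = 2.5572.

Step 5 — scale by n: T² = 6 · 2.5572 = 15.3433.

T² ≈ 15.3433


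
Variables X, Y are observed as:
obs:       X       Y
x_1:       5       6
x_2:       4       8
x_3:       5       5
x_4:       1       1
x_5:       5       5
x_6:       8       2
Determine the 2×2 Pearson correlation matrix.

Step 1 — column means:
  mean(X) = (5 + 4 + 5 + 1 + 5 + 8) / 6 = 28/6 = 4.6667
  mean(Y) = (6 + 8 + 5 + 1 + 5 + 2) / 6 = 27/6 = 4.5

Step 2 — sample variances and covariances s[i,j] = (1/(n-1)) · Σ_k (x_{k,i} - mean_i) · (x_{k,j} - mean_j), with n-1 = 5:
  s[X,X] = ((0.3333)·(0.3333) + (-0.6667)·(-0.6667) + (0.3333)·(0.3333) + (-3.6667)·(-3.6667) + (0.3333)·(0.3333) + (3.3333)·(3.3333)) / 5 = 25.3333/5 = 5.0667
  s[X,Y] = ((0.3333)·(1.5) + (-0.6667)·(3.5) + (0.3333)·(0.5) + (-3.6667)·(-3.5) + (0.3333)·(0.5) + (3.3333)·(-2.5)) / 5 = 3/5 = 0.6
  s[Y,Y] = ((1.5)·(1.5) + (3.5)·(3.5) + (0.5)·(0.5) + (-3.5)·(-3.5) + (0.5)·(0.5) + (-2.5)·(-2.5)) / 5 = 33.5/5 = 6.7
  Sample standard deviations s_i = √(s[i,i]):
  s(X) = √(5.0667) = 2.2509
  s(Y) = √(6.7) = 2.5884

Step 3 — r_{ij} = s_{ij} / (s_i · s_j):
  r[X,X] = 1 (diagonal).
  r[X,Y] = 0.6 / (2.2509 · 2.5884) = 0.6 / 5.8264 = 0.103
  r[Y,Y] = 1 (diagonal).

R is symmetric with unit diagonal. Assembling:

R = [[1, 0.103],
 [0.103, 1]]


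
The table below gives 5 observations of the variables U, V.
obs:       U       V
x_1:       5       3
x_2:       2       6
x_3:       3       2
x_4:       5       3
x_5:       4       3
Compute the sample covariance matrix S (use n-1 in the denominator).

Step 1 — column means:
  mean(U) = (5 + 2 + 3 + 5 + 4) / 5 = 19/5 = 3.8
  mean(V) = (3 + 6 + 2 + 3 + 3) / 5 = 17/5 = 3.4

Step 2 — sample covariance S[i,j] = (1/(n-1)) · Σ_k (x_{k,i} - mean_i) · (x_{k,j} - mean_j), with n-1 = 4.
  S[U,U] = ((1.2)·(1.2) + (-1.8)·(-1.8) + (-0.8)·(-0.8) + (1.2)·(1.2) + (0.2)·(0.2)) / 4 = 6.8/4 = 1.7
  S[U,V] = ((1.2)·(-0.4) + (-1.8)·(2.6) + (-0.8)·(-1.4) + (1.2)·(-0.4) + (0.2)·(-0.4)) / 4 = -4.6/4 = -1.15
  S[V,V] = ((-0.4)·(-0.4) + (2.6)·(2.6) + (-1.4)·(-1.4) + (-0.4)·(-0.4) + (-0.4)·(-0.4)) / 4 = 9.2/4 = 2.3

S is symmetric (S[j,i] = S[i,j]). Assembling:

S = [[1.7, -1.15],
 [-1.15, 2.3]]


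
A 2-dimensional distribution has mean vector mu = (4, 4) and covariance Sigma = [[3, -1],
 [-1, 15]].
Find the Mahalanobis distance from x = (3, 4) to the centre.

Step 1 — centre the observation: (x - mu) = (-1, 0).

Step 2 — invert Sigma. det(Sigma) = 3·15 - (-1)² = 44.
  Sigma^{-1} = (1/det) · [[d, -b], [-b, a]] = [[0.3409, 0.0227],
 [0.0227, 0.0682]].

Step 3 — form the quadratic (x - mu)^T · Sigma^{-1} · (x - mu):
  Sigma^{-1} · (x - mu) = (-0.3409, -0.0227).
  (x - mu)^T · [Sigma^{-1} · (x - mu)] = (-1)·(-0.3409) + (0)·(-0.0227) = 0.3409.

Step 4 — take square root: d = √(0.3409) ≈ 0.5839.

d(x, mu) = √(0.3409) ≈ 0.5839


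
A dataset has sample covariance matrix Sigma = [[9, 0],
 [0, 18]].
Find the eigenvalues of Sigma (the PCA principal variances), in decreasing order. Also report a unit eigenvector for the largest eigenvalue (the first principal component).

Step 1 — characteristic polynomial of 2×2 Sigma:
  det(Sigma - λI) = λ² - trace · λ + det = 0.
  trace = 9 + 18 = 27, det = 9·18 - (0)² = 162.
Step 2 — discriminant:
  Δ = trace² - 4·det = 729 - 648 = 81.
Step 3 — eigenvalues:
  λ = (trace ± √Δ)/2 = (27 ± 9)/2,
  λ_1 = 18,  λ_2 = 9.

Step 4 — unit eigenvector for λ_1: Sigma is diagonal, so its eigenvectors are the coordinate axes. λ_1 = 18 is the diagonal entry on the second coordinate axis, hence
  v_1 = (0, 1) (||v_1|| = 1).

λ_1 = 18,  λ_2 = 9;  v_1 ≈ (0, 1)


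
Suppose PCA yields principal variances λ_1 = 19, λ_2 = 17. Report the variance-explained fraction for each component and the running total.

Step 1 — total variance = trace(Sigma) = Σ λ_i = 19 + 17 = 36.

Step 2 — fraction explained by component i = λ_i / Σ λ:
  PC1: 19/36 = 0.5278
  PC2: 17/36 = 0.4722

Step 3 — cumulative fraction after k components = (λ_1 + ... + λ_k) / Σ λ:
  k = 1: 19/36 = 0.5278
  k = 2: (19 + 17)/36 = 36/36 = 1

Summary (fraction, with percent):

explained: PC1 0.5278 (52.78%), PC2 0.4722 (47.22%);  cumulative: 0.5278, 1


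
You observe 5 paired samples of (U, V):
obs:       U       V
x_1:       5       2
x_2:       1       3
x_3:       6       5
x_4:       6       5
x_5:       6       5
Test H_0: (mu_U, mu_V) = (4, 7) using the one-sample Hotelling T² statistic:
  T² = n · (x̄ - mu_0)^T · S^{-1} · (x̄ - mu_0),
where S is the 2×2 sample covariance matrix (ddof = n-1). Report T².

Step 1 — sample mean vector:
  mean(U) = (5 + 1 + 6 + 6 + 6) / 5 = 24/5 = 4.8
  mean(V) = (2 + 3 + 5 + 5 + 5) / 5 = 20/5 = 4
  x̄ = (4.8, 4),  deviation x̄ - mu_0 = (4.8, 4) - (4, 7) = (0.8, -3).

Step 2 — sample covariance matrix, S[i,j] = (1/(n-1)) · Σ_k (x_{k,i} - mean_i) · (x_{k,j} - mean_j), divisor n-1 = 4:
  S[U,U] = ((0.2)·(0.2) + (-3.8)·(-3.8) + (1.2)·(1.2) + (1.2)·(1.2) + (1.2)·(1.2)) / 4 = 18.8/4 = 4.7
  S[U,V] = ((0.2)·(-2) + (-3.8)·(-1) + (1.2)·(1) + (1.2)·(1) + (1.2)·(1)) / 4 = 7/4 = 1.75
  S[V,V] = ((-2)·(-2) + (-1)·(-1) + (1)·(1) + (1)·(1) + (1)·(1)) / 4 = 8/4 = 2
  S = [[4.7, 1.75],
 [1.75, 2]].

Step 3 — invert S. det(S) = 4.7·2 - (1.75)² = 6.3375.
  S^{-1} = (1/det) · [[d, -b], [-b, a]] = [[0.3156, -0.2761],
 [-0.2761, 0.7416]].

Step 4 — quadratic form (x̄ - mu_0)^T · S^{-1} · (x̄ - mu_0):
  S^{-1} · (x̄ - mu_0) = (1.0809, -2.4458),
  (x̄ - mu_0)^T · [...] = (0.8)·(1.0809) + (-3)·(-2.4458) = 8.202.

Step 5 — scale by n: T² = 5 · 8.202 = 41.0099.

T² ≈ 41.0099


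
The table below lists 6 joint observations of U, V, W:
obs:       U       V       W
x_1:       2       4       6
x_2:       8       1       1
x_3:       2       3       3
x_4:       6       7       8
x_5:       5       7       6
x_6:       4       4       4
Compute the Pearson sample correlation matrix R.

Step 1 — column means:
  mean(U) = (2 + 8 + 2 + 6 + 5 + 4) / 6 = 27/6 = 4.5
  mean(V) = (4 + 1 + 3 + 7 + 7 + 4) / 6 = 26/6 = 4.3333
  mean(W) = (6 + 1 + 3 + 8 + 6 + 4) / 6 = 28/6 = 4.6667

Step 2 — sample variances and covariances s[i,j] = (1/(n-1)) · Σ_k (x_{k,i} - mean_i) · (x_{k,j} - mean_j), with n-1 = 5:
  s[U,U] = ((-2.5)·(-2.5) + (3.5)·(3.5) + (-2.5)·(-2.5) + (1.5)·(1.5) + (0.5)·(0.5) + (-0.5)·(-0.5)) / 5 = 27.5/5 = 5.5
  s[U,V] = ((-2.5)·(-0.3333) + (3.5)·(-3.3333) + (-2.5)·(-1.3333) + (1.5)·(2.6667) + (0.5)·(2.6667) + (-0.5)·(-0.3333)) / 5 = -2/5 = -0.4
  s[U,W] = ((-2.5)·(1.3333) + (3.5)·(-3.6667) + (-2.5)·(-1.6667) + (1.5)·(3.3333) + (0.5)·(1.3333) + (-0.5)·(-0.6667)) / 5 = -6/5 = -1.2
  s[V,V] = ((-0.3333)·(-0.3333) + (-3.3333)·(-3.3333) + (-1.3333)·(-1.3333) + (2.6667)·(2.6667) + (2.6667)·(2.6667) + (-0.3333)·(-0.3333)) / 5 = 27.3333/5 = 5.4667
  s[V,W] = ((-0.3333)·(1.3333) + (-3.3333)·(-3.6667) + (-1.3333)·(-1.6667) + (2.6667)·(3.3333) + (2.6667)·(1.3333) + (-0.3333)·(-0.6667)) / 5 = 26.6667/5 = 5.3333
  s[W,W] = ((1.3333)·(1.3333) + (-3.6667)·(-3.6667) + (-1.6667)·(-1.6667) + (3.3333)·(3.3333) + (1.3333)·(1.3333) + (-0.6667)·(-0.6667)) / 5 = 31.3333/5 = 6.2667
  Sample standard deviations s_i = √(s[i,i]):
  s(U) = √(5.5) = 2.3452
  s(V) = √(5.4667) = 2.3381
  s(W) = √(6.2667) = 2.5033

Step 3 — r_{ij} = s_{ij} / (s_i · s_j):
  r[U,U] = 1 (diagonal).
  r[U,V] = -0.4 / (2.3452 · 2.3381) = -0.4 / 5.4833 = -0.0729
  r[U,W] = -1.2 / (2.3452 · 2.5033) = -1.2 / 5.8708 = -0.2044
  r[V,V] = 1 (diagonal).
  r[V,W] = 5.3333 / (2.3381 · 2.5033) = 5.3333 / 5.853 = 0.9112
  r[W,W] = 1 (diagonal).

R is symmetric with unit diagonal. Assembling:

R = [[1, -0.0729, -0.2044],
 [-0.0729, 1, 0.9112],
 [-0.2044, 0.9112, 1]]


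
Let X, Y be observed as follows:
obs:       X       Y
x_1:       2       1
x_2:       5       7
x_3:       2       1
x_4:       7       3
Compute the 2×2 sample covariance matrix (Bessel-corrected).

Step 1 — column means:
  mean(X) = (2 + 5 + 2 + 7) / 4 = 16/4 = 4
  mean(Y) = (1 + 7 + 1 + 3) / 4 = 12/4 = 3

Step 2 — sample covariance S[i,j] = (1/(n-1)) · Σ_k (x_{k,i} - mean_i) · (x_{k,j} - mean_j), with n-1 = 3.
  S[X,X] = ((-2)·(-2) + (1)·(1) + (-2)·(-2) + (3)·(3)) / 3 = 18/3 = 6
  S[X,Y] = ((-2)·(-2) + (1)·(4) + (-2)·(-2) + (3)·(0)) / 3 = 12/3 = 4
  S[Y,Y] = ((-2)·(-2) + (4)·(4) + (-2)·(-2) + (0)·(0)) / 3 = 24/3 = 8

S is symmetric (S[j,i] = S[i,j]). Assembling:

S = [[6, 4],
 [4, 8]]


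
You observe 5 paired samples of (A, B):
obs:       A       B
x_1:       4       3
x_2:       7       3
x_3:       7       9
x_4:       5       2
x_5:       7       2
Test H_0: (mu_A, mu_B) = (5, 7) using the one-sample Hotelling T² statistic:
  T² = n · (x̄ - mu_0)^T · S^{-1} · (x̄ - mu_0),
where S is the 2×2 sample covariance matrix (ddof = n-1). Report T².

Step 1 — sample mean vector:
  mean(A) = (4 + 7 + 7 + 5 + 7) / 5 = 30/5 = 6
  mean(B) = (3 + 3 + 9 + 2 + 2) / 5 = 19/5 = 3.8
  x̄ = (6, 3.8),  deviation x̄ - mu_0 = (6, 3.8) - (5, 7) = (1, -3.2).

Step 2 — sample covariance matrix, S[i,j] = (1/(n-1)) · Σ_k (x_{k,i} - mean_i) · (x_{k,j} - mean_j), divisor n-1 = 4:
  S[A,A] = ((-2)·(-2) + (1)·(1) + (1)·(1) + (-1)·(-1) + (1)·(1)) / 4 = 8/4 = 2
  S[A,B] = ((-2)·(-0.8) + (1)·(-0.8) + (1)·(5.2) + (-1)·(-1.8) + (1)·(-1.8)) / 4 = 6/4 = 1.5
  S[B,B] = ((-0.8)·(-0.8) + (-0.8)·(-0.8) + (5.2)·(5.2) + (-1.8)·(-1.8) + (-1.8)·(-1.8)) / 4 = 34.8/4 = 8.7
  S = [[2, 1.5],
 [1.5, 8.7]].

Step 3 — invert S. det(S) = 2·8.7 - (1.5)² = 15.15.
  S^{-1} = (1/det) · [[d, -b], [-b, a]] = [[0.5743, -0.099],
 [-0.099, 0.132]].

Step 4 — quadratic form (x̄ - mu_0)^T · S^{-1} · (x̄ - mu_0):
  S^{-1} · (x̄ - mu_0) = (0.8911, -0.5215),
  (x̄ - mu_0)^T · [...] = (1)·(0.8911) + (-3.2)·(-0.5215) = 2.5597.

Step 5 — scale by n: T² = 5 · 2.5597 = 12.7987.

T² ≈ 12.7987


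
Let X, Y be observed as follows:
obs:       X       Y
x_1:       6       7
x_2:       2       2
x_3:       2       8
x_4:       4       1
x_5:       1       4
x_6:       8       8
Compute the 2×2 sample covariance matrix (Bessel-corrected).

Step 1 — column means:
  mean(X) = (6 + 2 + 2 + 4 + 1 + 8) / 6 = 23/6 = 3.8333
  mean(Y) = (7 + 2 + 8 + 1 + 4 + 8) / 6 = 30/6 = 5

Step 2 — sample covariance S[i,j] = (1/(n-1)) · Σ_k (x_{k,i} - mean_i) · (x_{k,j} - mean_j), with n-1 = 5.
  S[X,X] = ((2.1667)·(2.1667) + (-1.8333)·(-1.8333) + (-1.8333)·(-1.8333) + (0.1667)·(0.1667) + (-2.8333)·(-2.8333) + (4.1667)·(4.1667)) / 5 = 36.8333/5 = 7.3667
  S[X,Y] = ((2.1667)·(2) + (-1.8333)·(-3) + (-1.8333)·(3) + (0.1667)·(-4) + (-2.8333)·(-1) + (4.1667)·(3)) / 5 = 19/5 = 3.8
  S[Y,Y] = ((2)·(2) + (-3)·(-3) + (3)·(3) + (-4)·(-4) + (-1)·(-1) + (3)·(3)) / 5 = 48/5 = 9.6

S is symmetric (S[j,i] = S[i,j]). Assembling:

S = [[7.3667, 3.8],
 [3.8, 9.6]]


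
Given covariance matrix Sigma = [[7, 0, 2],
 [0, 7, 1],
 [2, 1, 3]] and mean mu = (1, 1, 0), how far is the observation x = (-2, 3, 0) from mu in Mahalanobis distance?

Step 1 — centre the observation: (x - mu) = (-3, 2, 0).

Step 2 — invert Sigma (cofactor / det for 3×3, or solve directly):
  Sigma^{-1} = [[0.1786, 0.0179, -0.125],
 [0.0179, 0.1518, -0.0625],
 [-0.125, -0.0625, 0.4375]].

Step 3 — form the quadratic (x - mu)^T · Sigma^{-1} · (x - mu):
  Sigma^{-1} · (x - mu) = (-0.5, 0.25, 0.25).
  (x - mu)^T · [Sigma^{-1} · (x - mu)] = (-3)·(-0.5) + (2)·(0.25) + (0)·(0.25) = 2.

Step 4 — take square root: d = √(2) ≈ 1.4142.

d(x, mu) = √(2) ≈ 1.4142


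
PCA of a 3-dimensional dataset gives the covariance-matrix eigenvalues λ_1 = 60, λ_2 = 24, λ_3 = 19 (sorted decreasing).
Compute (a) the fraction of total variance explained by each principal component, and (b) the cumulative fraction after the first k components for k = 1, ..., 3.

Step 1 — total variance = trace(Sigma) = Σ λ_i = 60 + 24 + 19 = 103.

Step 2 — fraction explained by component i = λ_i / Σ λ:
  PC1: 60/103 = 0.5825
  PC2: 24/103 = 0.233
  PC3: 19/103 = 0.1845

Step 3 — cumulative fraction after k components = (λ_1 + ... + λ_k) / Σ λ:
  k = 1: 60/103 = 0.5825
  k = 2: (60 + 24)/103 = 84/103 = 0.8155
  k = 3: (60 + 24 + 19)/103 = 103/103 = 1

Summary (fraction, with percent):

explained: PC1 0.5825 (58.25%), PC2 0.233 (23.3%), PC3 0.1845 (18.45%);  cumulative: 0.5825, 0.8155, 1


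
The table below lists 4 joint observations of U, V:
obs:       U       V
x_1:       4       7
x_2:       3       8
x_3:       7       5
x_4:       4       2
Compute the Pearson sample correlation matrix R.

Step 1 — column means:
  mean(U) = (4 + 3 + 7 + 4) / 4 = 18/4 = 4.5
  mean(V) = (7 + 8 + 5 + 2) / 4 = 22/4 = 5.5

Step 2 — sample variances and covariances s[i,j] = (1/(n-1)) · Σ_k (x_{k,i} - mean_i) · (x_{k,j} - mean_j), with n-1 = 3:
  s[U,U] = ((-0.5)·(-0.5) + (-1.5)·(-1.5) + (2.5)·(2.5) + (-0.5)·(-0.5)) / 3 = 9/3 = 3
  s[U,V] = ((-0.5)·(1.5) + (-1.5)·(2.5) + (2.5)·(-0.5) + (-0.5)·(-3.5)) / 3 = -4/3 = -1.3333
  s[V,V] = ((1.5)·(1.5) + (2.5)·(2.5) + (-0.5)·(-0.5) + (-3.5)·(-3.5)) / 3 = 21/3 = 7
  Sample standard deviations s_i = √(s[i,i]):
  s(U) = √(3) = 1.7321
  s(V) = √(7) = 2.6458

Step 3 — r_{ij} = s_{ij} / (s_i · s_j):
  r[U,U] = 1 (diagonal).
  r[U,V] = -1.3333 / (1.7321 · 2.6458) = -1.3333 / 4.5826 = -0.291
  r[V,V] = 1 (diagonal).

R is symmetric with unit diagonal. Assembling:

R = [[1, -0.291],
 [-0.291, 1]]


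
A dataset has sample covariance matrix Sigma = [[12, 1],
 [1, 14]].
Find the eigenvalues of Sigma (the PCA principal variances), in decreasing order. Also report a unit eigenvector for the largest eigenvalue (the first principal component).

Step 1 — characteristic polynomial of 2×2 Sigma:
  det(Sigma - λI) = λ² - trace · λ + det = 0.
  trace = 12 + 14 = 26, det = 12·14 - (1)² = 167.
Step 2 — discriminant:
  Δ = trace² - 4·det = 676 - 668 = 8.
Step 3 — eigenvalues:
  λ = (trace ± √Δ)/2 = (26 ± 2.8284)/2,
  λ_1 = 14.4142,  λ_2 = 11.5858.

Step 4 — unit eigenvector for λ_1: solve (Sigma - λ_1 I)v = 0. First row:
  (12 - 14.4142)·v_x + (1)·v_y = 0, i.e. (-2.4142)·v_x + (1)·v_y = 0,
  so v ∝ (b, λ_1 - a) = (1, 2.4142) = u.
  ||u|| = √((1)² + (2.4142)²) = √(6.8284) ≈ 2.6131,
  v_1 = u/||u|| ≈ (0.3827, 0.9239) (||v_1|| = 1).

λ_1 = 14.4142,  λ_2 = 11.5858;  v_1 ≈ (0.3827, 0.9239)


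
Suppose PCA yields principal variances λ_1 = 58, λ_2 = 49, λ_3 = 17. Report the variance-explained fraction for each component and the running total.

Step 1 — total variance = trace(Sigma) = Σ λ_i = 58 + 49 + 17 = 124.

Step 2 — fraction explained by component i = λ_i / Σ λ:
  PC1: 58/124 = 0.4677
  PC2: 49/124 = 0.3952
  PC3: 17/124 = 0.1371

Step 3 — cumulative fraction after k components = (λ_1 + ... + λ_k) / Σ λ:
  k = 1: 58/124 = 0.4677
  k = 2: (58 + 49)/124 = 107/124 = 0.8629
  k = 3: (58 + 49 + 17)/124 = 124/124 = 1

Summary (fraction, with percent):

explained: PC1 0.4677 (46.77%), PC2 0.3952 (39.52%), PC3 0.1371 (13.71%);  cumulative: 0.4677, 0.8629, 1


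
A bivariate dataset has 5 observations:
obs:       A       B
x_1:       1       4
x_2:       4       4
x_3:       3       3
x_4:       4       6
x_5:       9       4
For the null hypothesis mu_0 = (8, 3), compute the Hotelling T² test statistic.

Step 1 — sample mean vector:
  mean(A) = (1 + 4 + 3 + 4 + 9) / 5 = 21/5 = 4.2
  mean(B) = (4 + 4 + 3 + 6 + 4) / 5 = 21/5 = 4.2
  x̄ = (4.2, 4.2),  deviation x̄ - mu_0 = (4.2, 4.2) - (8, 3) = (-3.8, 1.2).

Step 2 — sample covariance matrix, S[i,j] = (1/(n-1)) · Σ_k (x_{k,i} - mean_i) · (x_{k,j} - mean_j), divisor n-1 = 4:
  S[A,A] = ((-3.2)·(-3.2) + (-0.2)·(-0.2) + (-1.2)·(-1.2) + (-0.2)·(-0.2) + (4.8)·(4.8)) / 4 = 34.8/4 = 8.7
  S[A,B] = ((-3.2)·(-0.2) + (-0.2)·(-0.2) + (-1.2)·(-1.2) + (-0.2)·(1.8) + (4.8)·(-0.2)) / 4 = 0.8/4 = 0.2
  S[B,B] = ((-0.2)·(-0.2) + (-0.2)·(-0.2) + (-1.2)·(-1.2) + (1.8)·(1.8) + (-0.2)·(-0.2)) / 4 = 4.8/4 = 1.2
  S = [[8.7, 0.2],
 [0.2, 1.2]].

Step 3 — invert S. det(S) = 8.7·1.2 - (0.2)² = 10.4.
  S^{-1} = (1/det) · [[d, -b], [-b, a]] = [[0.1154, -0.0192],
 [-0.0192, 0.8365]].

Step 4 — quadratic form (x̄ - mu_0)^T · S^{-1} · (x̄ - mu_0):
  S^{-1} · (x̄ - mu_0) = (-0.4615, 1.0769),
  (x̄ - mu_0)^T · [...] = (-3.8)·(-0.4615) + (1.2)·(1.0769) = 3.0462.

Step 5 — scale by n: T² = 5 · 3.0462 = 15.2308.

T² ≈ 15.2308


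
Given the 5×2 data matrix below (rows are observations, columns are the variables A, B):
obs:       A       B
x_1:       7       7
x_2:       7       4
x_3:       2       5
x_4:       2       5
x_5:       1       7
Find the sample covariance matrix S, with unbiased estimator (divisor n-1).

Step 1 — column means:
  mean(A) = (7 + 7 + 2 + 2 + 1) / 5 = 19/5 = 3.8
  mean(B) = (7 + 4 + 5 + 5 + 7) / 5 = 28/5 = 5.6

Step 2 — sample covariance S[i,j] = (1/(n-1)) · Σ_k (x_{k,i} - mean_i) · (x_{k,j} - mean_j), with n-1 = 4.
  S[A,A] = ((3.2)·(3.2) + (3.2)·(3.2) + (-1.8)·(-1.8) + (-1.8)·(-1.8) + (-2.8)·(-2.8)) / 4 = 34.8/4 = 8.7
  S[A,B] = ((3.2)·(1.4) + (3.2)·(-1.6) + (-1.8)·(-0.6) + (-1.8)·(-0.6) + (-2.8)·(1.4)) / 4 = -2.4/4 = -0.6
  S[B,B] = ((1.4)·(1.4) + (-1.6)·(-1.6) + (-0.6)·(-0.6) + (-0.6)·(-0.6) + (1.4)·(1.4)) / 4 = 7.2/4 = 1.8

S is symmetric (S[j,i] = S[i,j]). Assembling:

S = [[8.7, -0.6],
 [-0.6, 1.8]]


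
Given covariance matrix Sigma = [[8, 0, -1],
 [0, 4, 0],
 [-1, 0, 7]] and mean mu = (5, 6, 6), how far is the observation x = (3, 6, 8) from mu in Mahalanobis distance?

Step 1 — centre the observation: (x - mu) = (-2, 0, 2).

Step 2 — invert Sigma (cofactor / det for 3×3, or solve directly):
  Sigma^{-1} = [[0.1273, 0, 0.0182],
 [0, 0.25, 0],
 [0.0182, 0, 0.1455]].

Step 3 — form the quadratic (x - mu)^T · Sigma^{-1} · (x - mu):
  Sigma^{-1} · (x - mu) = (-0.2182, 0, 0.2545).
  (x - mu)^T · [Sigma^{-1} · (x - mu)] = (-2)·(-0.2182) + (0)·(0) + (2)·(0.2545) = 0.9455.

Step 4 — take square root: d = √(0.9455) ≈ 0.9723.

d(x, mu) = √(0.9455) ≈ 0.9723


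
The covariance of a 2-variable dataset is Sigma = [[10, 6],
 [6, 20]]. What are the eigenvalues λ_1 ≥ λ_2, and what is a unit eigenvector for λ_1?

Step 1 — characteristic polynomial of 2×2 Sigma:
  det(Sigma - λI) = λ² - trace · λ + det = 0.
  trace = 10 + 20 = 30, det = 10·20 - (6)² = 164.
Step 2 — discriminant:
  Δ = trace² - 4·det = 900 - 656 = 244.
Step 3 — eigenvalues:
  λ = (trace ± √Δ)/2 = (30 ± 15.6205)/2,
  λ_1 = 22.8102,  λ_2 = 7.1898.

Step 4 — unit eigenvector for λ_1: solve (Sigma - λ_1 I)v = 0. First row:
  (10 - 22.8102)·v_x + (6)·v_y = 0, i.e. (-12.8102)·v_x + (6)·v_y = 0,
  so v ∝ (b, λ_1 - a) = (6, 12.8102) = u.
  ||u|| = √((6)² + (12.8102)²) = √(200.1025) ≈ 14.1458,
  v_1 = u/||u|| ≈ (0.4242, 0.9056) (||v_1|| = 1).

λ_1 = 22.8102,  λ_2 = 7.1898;  v_1 ≈ (0.4242, 0.9056)


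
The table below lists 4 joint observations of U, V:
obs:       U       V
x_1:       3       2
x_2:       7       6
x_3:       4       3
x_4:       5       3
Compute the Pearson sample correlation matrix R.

Step 1 — column means:
  mean(U) = (3 + 7 + 4 + 5) / 4 = 19/4 = 4.75
  mean(V) = (2 + 6 + 3 + 3) / 4 = 14/4 = 3.5

Step 2 — sample variances and covariances s[i,j] = (1/(n-1)) · Σ_k (x_{k,i} - mean_i) · (x_{k,j} - mean_j), with n-1 = 3:
  s[U,U] = ((-1.75)·(-1.75) + (2.25)·(2.25) + (-0.75)·(-0.75) + (0.25)·(0.25)) / 3 = 8.75/3 = 2.9167
  s[U,V] = ((-1.75)·(-1.5) + (2.25)·(2.5) + (-0.75)·(-0.5) + (0.25)·(-0.5)) / 3 = 8.5/3 = 2.8333
  s[V,V] = ((-1.5)·(-1.5) + (2.5)·(2.5) + (-0.5)·(-0.5) + (-0.5)·(-0.5)) / 3 = 9/3 = 3
  Sample standard deviations s_i = √(s[i,i]):
  s(U) = √(2.9167) = 1.7078
  s(V) = √(3) = 1.7321

Step 3 — r_{ij} = s_{ij} / (s_i · s_j):
  r[U,U] = 1 (diagonal).
  r[U,V] = 2.8333 / (1.7078 · 1.7321) = 2.8333 / 2.958 = 0.9578
  r[V,V] = 1 (diagonal).

R is symmetric with unit diagonal. Assembling:

R = [[1, 0.9578],
 [0.9578, 1]]


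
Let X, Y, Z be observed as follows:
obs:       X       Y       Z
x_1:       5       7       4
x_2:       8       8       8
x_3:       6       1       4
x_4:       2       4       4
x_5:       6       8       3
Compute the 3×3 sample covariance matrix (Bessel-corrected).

Step 1 — column means:
  mean(X) = (5 + 8 + 6 + 2 + 6) / 5 = 27/5 = 5.4
  mean(Y) = (7 + 8 + 1 + 4 + 8) / 5 = 28/5 = 5.6
  mean(Z) = (4 + 8 + 4 + 4 + 3) / 5 = 23/5 = 4.6

Step 2 — sample covariance S[i,j] = (1/(n-1)) · Σ_k (x_{k,i} - mean_i) · (x_{k,j} - mean_j), with n-1 = 4.
  S[X,X] = ((-0.4)·(-0.4) + (2.6)·(2.6) + (0.6)·(0.6) + (-3.4)·(-3.4) + (0.6)·(0.6)) / 4 = 19.2/4 = 4.8
  S[X,Y] = ((-0.4)·(1.4) + (2.6)·(2.4) + (0.6)·(-4.6) + (-3.4)·(-1.6) + (0.6)·(2.4)) / 4 = 9.8/4 = 2.45
  S[X,Z] = ((-0.4)·(-0.6) + (2.6)·(3.4) + (0.6)·(-0.6) + (-3.4)·(-0.6) + (0.6)·(-1.6)) / 4 = 9.8/4 = 2.45
  S[Y,Y] = ((1.4)·(1.4) + (2.4)·(2.4) + (-4.6)·(-4.6) + (-1.6)·(-1.6) + (2.4)·(2.4)) / 4 = 37.2/4 = 9.3
  S[Y,Z] = ((1.4)·(-0.6) + (2.4)·(3.4) + (-4.6)·(-0.6) + (-1.6)·(-0.6) + (2.4)·(-1.6)) / 4 = 7.2/4 = 1.8
  S[Z,Z] = ((-0.6)·(-0.6) + (3.4)·(3.4) + (-0.6)·(-0.6) + (-0.6)·(-0.6) + (-1.6)·(-1.6)) / 4 = 15.2/4 = 3.8

S is symmetric (S[j,i] = S[i,j]). Assembling:

S = [[4.8, 2.45, 2.45],
 [2.45, 9.3, 1.8],
 [2.45, 1.8, 3.8]]


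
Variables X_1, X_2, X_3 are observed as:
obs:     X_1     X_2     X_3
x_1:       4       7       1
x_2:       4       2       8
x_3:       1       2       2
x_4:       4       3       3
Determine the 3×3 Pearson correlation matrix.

Step 1 — column means:
  mean(X_1) = (4 + 4 + 1 + 4) / 4 = 13/4 = 3.25
  mean(X_2) = (7 + 2 + 2 + 3) / 4 = 14/4 = 3.5
  mean(X_3) = (1 + 8 + 2 + 3) / 4 = 14/4 = 3.5

Step 2 — sample variances and covariances s[i,j] = (1/(n-1)) · Σ_k (x_{k,i} - mean_i) · (x_{k,j} - mean_j), with n-1 = 3:
  s[X_1,X_1] = ((0.75)·(0.75) + (0.75)·(0.75) + (-2.25)·(-2.25) + (0.75)·(0.75)) / 3 = 6.75/3 = 2.25
  s[X_1,X_2] = ((0.75)·(3.5) + (0.75)·(-1.5) + (-2.25)·(-1.5) + (0.75)·(-0.5)) / 3 = 4.5/3 = 1.5
  s[X_1,X_3] = ((0.75)·(-2.5) + (0.75)·(4.5) + (-2.25)·(-1.5) + (0.75)·(-0.5)) / 3 = 4.5/3 = 1.5
  s[X_2,X_2] = ((3.5)·(3.5) + (-1.5)·(-1.5) + (-1.5)·(-1.5) + (-0.5)·(-0.5)) / 3 = 17/3 = 5.6667
  s[X_2,X_3] = ((3.5)·(-2.5) + (-1.5)·(4.5) + (-1.5)·(-1.5) + (-0.5)·(-0.5)) / 3 = -13/3 = -4.3333
  s[X_3,X_3] = ((-2.5)·(-2.5) + (4.5)·(4.5) + (-1.5)·(-1.5) + (-0.5)·(-0.5)) / 3 = 29/3 = 9.6667
  Sample standard deviations s_i = √(s[i,i]):
  s(X_1) = √(2.25) = 1.5
  s(X_2) = √(5.6667) = 2.3805
  s(X_3) = √(9.6667) = 3.1091

Step 3 — r_{ij} = s_{ij} / (s_i · s_j):
  r[X_1,X_1] = 1 (diagonal).
  r[X_1,X_2] = 1.5 / (1.5 · 2.3805) = 1.5 / 3.5707 = 0.4201
  r[X_1,X_3] = 1.5 / (1.5 · 3.1091) = 1.5 / 4.6637 = 0.3216
  r[X_2,X_2] = 1 (diagonal).
  r[X_2,X_3] = -4.3333 / (2.3805 · 3.1091) = -4.3333 / 7.4012 = -0.5855
  r[X_3,X_3] = 1 (diagonal).

R is symmetric with unit diagonal. Assembling:

R = [[1, 0.4201, 0.3216],
 [0.4201, 1, -0.5855],
 [0.3216, -0.5855, 1]]


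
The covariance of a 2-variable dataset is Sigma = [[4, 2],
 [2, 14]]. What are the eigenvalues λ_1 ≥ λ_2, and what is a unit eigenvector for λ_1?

Step 1 — characteristic polynomial of 2×2 Sigma:
  det(Sigma - λI) = λ² - trace · λ + det = 0.
  trace = 4 + 14 = 18, det = 4·14 - (2)² = 52.
Step 2 — discriminant:
  Δ = trace² - 4·det = 324 - 208 = 116.
Step 3 — eigenvalues:
  λ = (trace ± √Δ)/2 = (18 ± 10.7703)/2,
  λ_1 = 14.3852,  λ_2 = 3.6148.

Step 4 — unit eigenvector for λ_1: solve (Sigma - λ_1 I)v = 0. First row:
  (4 - 14.3852)·v_x + (2)·v_y = 0, i.e. (-10.3852)·v_x + (2)·v_y = 0,
  so v ∝ (b, λ_1 - a) = (2, 10.3852) = u.
  ||u|| = √((2)² + (10.3852)²) = √(111.8516) ≈ 10.576,
  v_1 = u/||u|| ≈ (0.1891, 0.982) (||v_1|| = 1).

λ_1 = 14.3852,  λ_2 = 3.6148;  v_1 ≈ (0.1891, 0.982)


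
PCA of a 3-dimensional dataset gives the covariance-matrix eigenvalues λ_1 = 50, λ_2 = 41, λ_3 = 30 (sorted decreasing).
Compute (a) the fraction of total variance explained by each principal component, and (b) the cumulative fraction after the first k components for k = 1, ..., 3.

Step 1 — total variance = trace(Sigma) = Σ λ_i = 50 + 41 + 30 = 121.

Step 2 — fraction explained by component i = λ_i / Σ λ:
  PC1: 50/121 = 0.4132
  PC2: 41/121 = 0.3388
  PC3: 30/121 = 0.2479

Step 3 — cumulative fraction after k components = (λ_1 + ... + λ_k) / Σ λ:
  k = 1: 50/121 = 0.4132
  k = 2: (50 + 41)/121 = 91/121 = 0.7521
  k = 3: (50 + 41 + 30)/121 = 121/121 = 1

Summary (fraction, with percent):

explained: PC1 0.4132 (41.32%), PC2 0.3388 (33.88%), PC3 0.2479 (24.79%);  cumulative: 0.4132, 0.7521, 1


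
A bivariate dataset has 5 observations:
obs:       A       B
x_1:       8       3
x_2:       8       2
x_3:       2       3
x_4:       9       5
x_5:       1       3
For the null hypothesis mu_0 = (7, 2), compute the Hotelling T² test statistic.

Step 1 — sample mean vector:
  mean(A) = (8 + 8 + 2 + 9 + 1) / 5 = 28/5 = 5.6
  mean(B) = (3 + 2 + 3 + 5 + 3) / 5 = 16/5 = 3.2
  x̄ = (5.6, 3.2),  deviation x̄ - mu_0 = (5.6, 3.2) - (7, 2) = (-1.4, 1.2).

Step 2 — sample covariance matrix, S[i,j] = (1/(n-1)) · Σ_k (x_{k,i} - mean_i) · (x_{k,j} - mean_j), divisor n-1 = 4:
  S[A,A] = ((2.4)·(2.4) + (2.4)·(2.4) + (-3.6)·(-3.6) + (3.4)·(3.4) + (-4.6)·(-4.6)) / 4 = 57.2/4 = 14.3
  S[A,B] = ((2.4)·(-0.2) + (2.4)·(-1.2) + (-3.6)·(-0.2) + (3.4)·(1.8) + (-4.6)·(-0.2)) / 4 = 4.4/4 = 1.1
  S[B,B] = ((-0.2)·(-0.2) + (-1.2)·(-1.2) + (-0.2)·(-0.2) + (1.8)·(1.8) + (-0.2)·(-0.2)) / 4 = 4.8/4 = 1.2
  S = [[14.3, 1.1],
 [1.1, 1.2]].

Step 3 — invert S. det(S) = 14.3·1.2 - (1.1)² = 15.95.
  S^{-1} = (1/det) · [[d, -b], [-b, a]] = [[0.0752, -0.069],
 [-0.069, 0.8966]].

Step 4 — quadratic form (x̄ - mu_0)^T · S^{-1} · (x̄ - mu_0):
  S^{-1} · (x̄ - mu_0) = (-0.1881, 1.1724),
  (x̄ - mu_0)^T · [...] = (-1.4)·(-0.1881) + (1.2)·(1.1724) = 1.6702.

Step 5 — scale by n: T² = 5 · 1.6702 = 8.3511.

T² ≈ 8.3511


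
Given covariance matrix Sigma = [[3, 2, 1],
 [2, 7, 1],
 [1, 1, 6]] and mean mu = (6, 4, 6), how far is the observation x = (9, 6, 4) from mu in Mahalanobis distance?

Step 1 — centre the observation: (x - mu) = (3, 2, -2).

Step 2 — invert Sigma (cofactor / det for 3×3, or solve directly):
  Sigma^{-1} = [[0.4271, -0.1146, -0.0521],
 [-0.1146, 0.1771, -0.0104],
 [-0.0521, -0.0104, 0.1771]].

Step 3 — form the quadratic (x - mu)^T · Sigma^{-1} · (x - mu):
  Sigma^{-1} · (x - mu) = (1.1562, 0.0313, -0.5312).
  (x - mu)^T · [Sigma^{-1} · (x - mu)] = (3)·(1.1562) + (2)·(0.0313) + (-2)·(-0.5312) = 4.5938.

Step 4 — take square root: d = √(4.5938) ≈ 2.1433.

d(x, mu) = √(4.5938) ≈ 2.1433


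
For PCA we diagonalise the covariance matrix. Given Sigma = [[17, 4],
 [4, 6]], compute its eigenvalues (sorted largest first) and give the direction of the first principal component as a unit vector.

Step 1 — characteristic polynomial of 2×2 Sigma:
  det(Sigma - λI) = λ² - trace · λ + det = 0.
  trace = 17 + 6 = 23, det = 17·6 - (4)² = 86.
Step 2 — discriminant:
  Δ = trace² - 4·det = 529 - 344 = 185.
Step 3 — eigenvalues:
  λ = (trace ± √Δ)/2 = (23 ± 13.6015)/2,
  λ_1 = 18.3007,  λ_2 = 4.6993.

Step 4 — unit eigenvector for λ_1: solve (Sigma - λ_1 I)v = 0. First row:
  (17 - 18.3007)·v_x + (4)·v_y = 0, i.e. (-1.3007)·v_x + (4)·v_y = 0,
  so v ∝ (b, λ_1 - a) = (4, 1.3007) = u.
  ||u|| = √((4)² + (1.3007)²) = √(17.6919) ≈ 4.2062,
  v_1 = u/||u|| ≈ (0.951, 0.3092) (||v_1|| = 1).

λ_1 = 18.3007,  λ_2 = 4.6993;  v_1 ≈ (0.951, 0.3092)


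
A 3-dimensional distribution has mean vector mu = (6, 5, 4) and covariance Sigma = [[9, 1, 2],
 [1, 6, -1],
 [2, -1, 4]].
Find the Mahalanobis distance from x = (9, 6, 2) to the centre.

Step 1 — centre the observation: (x - mu) = (3, 1, -2).

Step 2 — invert Sigma (cofactor / det for 3×3, or solve directly):
  Sigma^{-1} = [[0.1314, -0.0343, -0.0743],
 [-0.0343, 0.1829, 0.0629],
 [-0.0743, 0.0629, 0.3029]].

Step 3 — form the quadratic (x - mu)^T · Sigma^{-1} · (x - mu):
  Sigma^{-1} · (x - mu) = (0.5086, -0.0457, -0.7657).
  (x - mu)^T · [Sigma^{-1} · (x - mu)] = (3)·(0.5086) + (1)·(-0.0457) + (-2)·(-0.7657) = 3.0114.

Step 4 — take square root: d = √(3.0114) ≈ 1.7353.

d(x, mu) = √(3.0114) ≈ 1.7353


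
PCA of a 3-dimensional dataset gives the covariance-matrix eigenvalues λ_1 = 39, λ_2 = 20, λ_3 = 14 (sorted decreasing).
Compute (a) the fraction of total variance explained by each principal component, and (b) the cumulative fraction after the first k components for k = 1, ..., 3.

Step 1 — total variance = trace(Sigma) = Σ λ_i = 39 + 20 + 14 = 73.

Step 2 — fraction explained by component i = λ_i / Σ λ:
  PC1: 39/73 = 0.5342
  PC2: 20/73 = 0.274
  PC3: 14/73 = 0.1918

Step 3 — cumulative fraction after k components = (λ_1 + ... + λ_k) / Σ λ:
  k = 1: 39/73 = 0.5342
  k = 2: (39 + 20)/73 = 59/73 = 0.8082
  k = 3: (39 + 20 + 14)/73 = 73/73 = 1

Summary (fraction, with percent):

explained: PC1 0.5342 (53.42%), PC2 0.274 (27.4%), PC3 0.1918 (19.18%);  cumulative: 0.5342, 0.8082, 1


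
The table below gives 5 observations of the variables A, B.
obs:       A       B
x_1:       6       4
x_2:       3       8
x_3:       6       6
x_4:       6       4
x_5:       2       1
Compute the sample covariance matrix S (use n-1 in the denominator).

Step 1 — column means:
  mean(A) = (6 + 3 + 6 + 6 + 2) / 5 = 23/5 = 4.6
  mean(B) = (4 + 8 + 6 + 4 + 1) / 5 = 23/5 = 4.6

Step 2 — sample covariance S[i,j] = (1/(n-1)) · Σ_k (x_{k,i} - mean_i) · (x_{k,j} - mean_j), with n-1 = 4.
  S[A,A] = ((1.4)·(1.4) + (-1.6)·(-1.6) + (1.4)·(1.4) + (1.4)·(1.4) + (-2.6)·(-2.6)) / 4 = 15.2/4 = 3.8
  S[A,B] = ((1.4)·(-0.6) + (-1.6)·(3.4) + (1.4)·(1.4) + (1.4)·(-0.6) + (-2.6)·(-3.6)) / 4 = 4.2/4 = 1.05
  S[B,B] = ((-0.6)·(-0.6) + (3.4)·(3.4) + (1.4)·(1.4) + (-0.6)·(-0.6) + (-3.6)·(-3.6)) / 4 = 27.2/4 = 6.8

S is symmetric (S[j,i] = S[i,j]). Assembling:

S = [[3.8, 1.05],
 [1.05, 6.8]]


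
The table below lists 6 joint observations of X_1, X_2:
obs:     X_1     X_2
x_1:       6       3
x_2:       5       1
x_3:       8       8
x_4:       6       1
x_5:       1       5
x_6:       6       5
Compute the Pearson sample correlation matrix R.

Step 1 — column means:
  mean(X_1) = (6 + 5 + 8 + 6 + 1 + 6) / 6 = 32/6 = 5.3333
  mean(X_2) = (3 + 1 + 8 + 1 + 5 + 5) / 6 = 23/6 = 3.8333

Step 2 — sample variances and covariances s[i,j] = (1/(n-1)) · Σ_k (x_{k,i} - mean_i) · (x_{k,j} - mean_j), with n-1 = 5:
  s[X_1,X_1] = ((0.6667)·(0.6667) + (-0.3333)·(-0.3333) + (2.6667)·(2.6667) + (0.6667)·(0.6667) + (-4.3333)·(-4.3333) + (0.6667)·(0.6667)) / 5 = 27.3333/5 = 5.4667
  s[X_1,X_2] = ((0.6667)·(-0.8333) + (-0.3333)·(-2.8333) + (2.6667)·(4.1667) + (0.6667)·(-2.8333) + (-4.3333)·(1.1667) + (0.6667)·(1.1667)) / 5 = 5.3333/5 = 1.0667
  s[X_2,X_2] = ((-0.8333)·(-0.8333) + (-2.8333)·(-2.8333) + (4.1667)·(4.1667) + (-2.8333)·(-2.8333) + (1.1667)·(1.1667) + (1.1667)·(1.1667)) / 5 = 36.8333/5 = 7.3667
  Sample standard deviations s_i = √(s[i,i]):
  s(X_1) = √(5.4667) = 2.3381
  s(X_2) = √(7.3667) = 2.7142

Step 3 — r_{ij} = s_{ij} / (s_i · s_j):
  r[X_1,X_1] = 1 (diagonal).
  r[X_1,X_2] = 1.0667 / (2.3381 · 2.7142) = 1.0667 / 6.346 = 0.1681
  r[X_2,X_2] = 1 (diagonal).

R is symmetric with unit diagonal. Assembling:

R = [[1, 0.1681],
 [0.1681, 1]]


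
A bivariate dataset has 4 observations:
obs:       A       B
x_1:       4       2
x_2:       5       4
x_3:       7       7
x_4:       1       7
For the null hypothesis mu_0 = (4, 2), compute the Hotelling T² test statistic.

Step 1 — sample mean vector:
  mean(A) = (4 + 5 + 7 + 1) / 4 = 17/4 = 4.25
  mean(B) = (2 + 4 + 7 + 7) / 4 = 20/4 = 5
  x̄ = (4.25, 5),  deviation x̄ - mu_0 = (4.25, 5) - (4, 2) = (0.25, 3).

Step 2 — sample covariance matrix, S[i,j] = (1/(n-1)) · Σ_k (x_{k,i} - mean_i) · (x_{k,j} - mean_j), divisor n-1 = 3:
  S[A,A] = ((-0.25)·(-0.25) + (0.75)·(0.75) + (2.75)·(2.75) + (-3.25)·(-3.25)) / 3 = 18.75/3 = 6.25
  S[A,B] = ((-0.25)·(-3) + (0.75)·(-1) + (2.75)·(2) + (-3.25)·(2)) / 3 = -1/3 = -0.3333
  S[B,B] = ((-3)·(-3) + (-1)·(-1) + (2)·(2) + (2)·(2)) / 3 = 18/3 = 6
  S = [[6.25, -0.3333],
 [-0.3333, 6]].

Step 3 — invert S. det(S) = 6.25·6 - (-0.3333)² = 37.3889.
  S^{-1} = (1/det) · [[d, -b], [-b, a]] = [[0.1605, 0.0089],
 [0.0089, 0.1672]].

Step 4 — quadratic form (x̄ - mu_0)^T · S^{-1} · (x̄ - mu_0):
  S^{-1} · (x̄ - mu_0) = (0.0669, 0.5037),
  (x̄ - mu_0)^T · [...] = (0.25)·(0.0669) + (3)·(0.5037) = 1.5279.

Step 5 — scale by n: T² = 4 · 1.5279 = 6.1114.

T² ≈ 6.1114


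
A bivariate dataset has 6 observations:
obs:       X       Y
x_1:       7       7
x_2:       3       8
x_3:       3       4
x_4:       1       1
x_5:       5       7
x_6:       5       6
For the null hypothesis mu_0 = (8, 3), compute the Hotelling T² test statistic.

Step 1 — sample mean vector:
  mean(X) = (7 + 3 + 3 + 1 + 5 + 5) / 6 = 24/6 = 4
  mean(Y) = (7 + 8 + 4 + 1 + 7 + 6) / 6 = 33/6 = 5.5
  x̄ = (4, 5.5),  deviation x̄ - mu_0 = (4, 5.5) - (8, 3) = (-4, 2.5).

Step 2 — sample covariance matrix, S[i,j] = (1/(n-1)) · Σ_k (x_{k,i} - mean_i) · (x_{k,j} - mean_j), divisor n-1 = 5:
  S[X,X] = ((3)·(3) + (-1)·(-1) + (-1)·(-1) + (-3)·(-3) + (1)·(1) + (1)·(1)) / 5 = 22/5 = 4.4
  S[X,Y] = ((3)·(1.5) + (-1)·(2.5) + (-1)·(-1.5) + (-3)·(-4.5) + (1)·(1.5) + (1)·(0.5)) / 5 = 19/5 = 3.8
  S[Y,Y] = ((1.5)·(1.5) + (2.5)·(2.5) + (-1.5)·(-1.5) + (-4.5)·(-4.5) + (1.5)·(1.5) + (0.5)·(0.5)) / 5 = 33.5/5 = 6.7
  S = [[4.4, 3.8],
 [3.8, 6.7]].

Step 3 — invert S. det(S) = 4.4·6.7 - (3.8)² = 15.04.
  S^{-1} = (1/det) · [[d, -b], [-b, a]] = [[0.4455, -0.2527],
 [-0.2527, 0.2926]].

Step 4 — quadratic form (x̄ - mu_0)^T · S^{-1} · (x̄ - mu_0):
  S^{-1} · (x̄ - mu_0) = (-2.4136, 1.742),
  (x̄ - mu_0)^T · [...] = (-4)·(-2.4136) + (2.5)·(1.742) = 14.0093.

Step 5 — scale by n: T² = 6 · 14.0093 = 84.0559.

T² ≈ 84.0559
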